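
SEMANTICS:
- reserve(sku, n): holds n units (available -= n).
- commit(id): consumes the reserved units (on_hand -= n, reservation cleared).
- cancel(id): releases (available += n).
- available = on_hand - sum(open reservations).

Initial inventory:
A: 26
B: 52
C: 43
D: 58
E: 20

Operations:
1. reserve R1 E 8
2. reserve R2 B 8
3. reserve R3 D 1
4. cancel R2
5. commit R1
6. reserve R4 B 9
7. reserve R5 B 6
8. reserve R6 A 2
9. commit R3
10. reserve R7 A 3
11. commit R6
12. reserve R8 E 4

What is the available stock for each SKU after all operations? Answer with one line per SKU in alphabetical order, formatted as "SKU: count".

Step 1: reserve R1 E 8 -> on_hand[A=26 B=52 C=43 D=58 E=20] avail[A=26 B=52 C=43 D=58 E=12] open={R1}
Step 2: reserve R2 B 8 -> on_hand[A=26 B=52 C=43 D=58 E=20] avail[A=26 B=44 C=43 D=58 E=12] open={R1,R2}
Step 3: reserve R3 D 1 -> on_hand[A=26 B=52 C=43 D=58 E=20] avail[A=26 B=44 C=43 D=57 E=12] open={R1,R2,R3}
Step 4: cancel R2 -> on_hand[A=26 B=52 C=43 D=58 E=20] avail[A=26 B=52 C=43 D=57 E=12] open={R1,R3}
Step 5: commit R1 -> on_hand[A=26 B=52 C=43 D=58 E=12] avail[A=26 B=52 C=43 D=57 E=12] open={R3}
Step 6: reserve R4 B 9 -> on_hand[A=26 B=52 C=43 D=58 E=12] avail[A=26 B=43 C=43 D=57 E=12] open={R3,R4}
Step 7: reserve R5 B 6 -> on_hand[A=26 B=52 C=43 D=58 E=12] avail[A=26 B=37 C=43 D=57 E=12] open={R3,R4,R5}
Step 8: reserve R6 A 2 -> on_hand[A=26 B=52 C=43 D=58 E=12] avail[A=24 B=37 C=43 D=57 E=12] open={R3,R4,R5,R6}
Step 9: commit R3 -> on_hand[A=26 B=52 C=43 D=57 E=12] avail[A=24 B=37 C=43 D=57 E=12] open={R4,R5,R6}
Step 10: reserve R7 A 3 -> on_hand[A=26 B=52 C=43 D=57 E=12] avail[A=21 B=37 C=43 D=57 E=12] open={R4,R5,R6,R7}
Step 11: commit R6 -> on_hand[A=24 B=52 C=43 D=57 E=12] avail[A=21 B=37 C=43 D=57 E=12] open={R4,R5,R7}
Step 12: reserve R8 E 4 -> on_hand[A=24 B=52 C=43 D=57 E=12] avail[A=21 B=37 C=43 D=57 E=8] open={R4,R5,R7,R8}

Answer: A: 21
B: 37
C: 43
D: 57
E: 8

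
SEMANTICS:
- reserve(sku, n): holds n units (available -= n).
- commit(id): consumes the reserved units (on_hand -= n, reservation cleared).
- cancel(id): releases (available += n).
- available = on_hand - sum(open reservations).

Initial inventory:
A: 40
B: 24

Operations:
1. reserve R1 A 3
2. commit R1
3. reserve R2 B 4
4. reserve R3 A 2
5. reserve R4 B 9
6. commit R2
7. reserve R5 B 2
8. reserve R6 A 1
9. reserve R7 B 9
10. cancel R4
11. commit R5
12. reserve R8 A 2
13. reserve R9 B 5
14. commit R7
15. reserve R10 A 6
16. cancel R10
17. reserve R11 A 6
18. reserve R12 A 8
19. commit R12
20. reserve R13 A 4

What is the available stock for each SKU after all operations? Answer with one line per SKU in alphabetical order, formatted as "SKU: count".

Answer: A: 14
B: 4

Derivation:
Step 1: reserve R1 A 3 -> on_hand[A=40 B=24] avail[A=37 B=24] open={R1}
Step 2: commit R1 -> on_hand[A=37 B=24] avail[A=37 B=24] open={}
Step 3: reserve R2 B 4 -> on_hand[A=37 B=24] avail[A=37 B=20] open={R2}
Step 4: reserve R3 A 2 -> on_hand[A=37 B=24] avail[A=35 B=20] open={R2,R3}
Step 5: reserve R4 B 9 -> on_hand[A=37 B=24] avail[A=35 B=11] open={R2,R3,R4}
Step 6: commit R2 -> on_hand[A=37 B=20] avail[A=35 B=11] open={R3,R4}
Step 7: reserve R5 B 2 -> on_hand[A=37 B=20] avail[A=35 B=9] open={R3,R4,R5}
Step 8: reserve R6 A 1 -> on_hand[A=37 B=20] avail[A=34 B=9] open={R3,R4,R5,R6}
Step 9: reserve R7 B 9 -> on_hand[A=37 B=20] avail[A=34 B=0] open={R3,R4,R5,R6,R7}
Step 10: cancel R4 -> on_hand[A=37 B=20] avail[A=34 B=9] open={R3,R5,R6,R7}
Step 11: commit R5 -> on_hand[A=37 B=18] avail[A=34 B=9] open={R3,R6,R7}
Step 12: reserve R8 A 2 -> on_hand[A=37 B=18] avail[A=32 B=9] open={R3,R6,R7,R8}
Step 13: reserve R9 B 5 -> on_hand[A=37 B=18] avail[A=32 B=4] open={R3,R6,R7,R8,R9}
Step 14: commit R7 -> on_hand[A=37 B=9] avail[A=32 B=4] open={R3,R6,R8,R9}
Step 15: reserve R10 A 6 -> on_hand[A=37 B=9] avail[A=26 B=4] open={R10,R3,R6,R8,R9}
Step 16: cancel R10 -> on_hand[A=37 B=9] avail[A=32 B=4] open={R3,R6,R8,R9}
Step 17: reserve R11 A 6 -> on_hand[A=37 B=9] avail[A=26 B=4] open={R11,R3,R6,R8,R9}
Step 18: reserve R12 A 8 -> on_hand[A=37 B=9] avail[A=18 B=4] open={R11,R12,R3,R6,R8,R9}
Step 19: commit R12 -> on_hand[A=29 B=9] avail[A=18 B=4] open={R11,R3,R6,R8,R9}
Step 20: reserve R13 A 4 -> on_hand[A=29 B=9] avail[A=14 B=4] open={R11,R13,R3,R6,R8,R9}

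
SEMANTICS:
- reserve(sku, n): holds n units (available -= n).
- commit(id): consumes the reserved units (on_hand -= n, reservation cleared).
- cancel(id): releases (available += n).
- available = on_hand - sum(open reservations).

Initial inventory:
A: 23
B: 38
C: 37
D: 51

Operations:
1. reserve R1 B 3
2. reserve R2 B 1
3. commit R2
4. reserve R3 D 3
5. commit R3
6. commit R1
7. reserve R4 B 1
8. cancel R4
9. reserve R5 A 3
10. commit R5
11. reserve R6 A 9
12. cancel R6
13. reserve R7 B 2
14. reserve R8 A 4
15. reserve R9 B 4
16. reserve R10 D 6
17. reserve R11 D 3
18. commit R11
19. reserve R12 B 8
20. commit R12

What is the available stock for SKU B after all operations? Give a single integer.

Answer: 20

Derivation:
Step 1: reserve R1 B 3 -> on_hand[A=23 B=38 C=37 D=51] avail[A=23 B=35 C=37 D=51] open={R1}
Step 2: reserve R2 B 1 -> on_hand[A=23 B=38 C=37 D=51] avail[A=23 B=34 C=37 D=51] open={R1,R2}
Step 3: commit R2 -> on_hand[A=23 B=37 C=37 D=51] avail[A=23 B=34 C=37 D=51] open={R1}
Step 4: reserve R3 D 3 -> on_hand[A=23 B=37 C=37 D=51] avail[A=23 B=34 C=37 D=48] open={R1,R3}
Step 5: commit R3 -> on_hand[A=23 B=37 C=37 D=48] avail[A=23 B=34 C=37 D=48] open={R1}
Step 6: commit R1 -> on_hand[A=23 B=34 C=37 D=48] avail[A=23 B=34 C=37 D=48] open={}
Step 7: reserve R4 B 1 -> on_hand[A=23 B=34 C=37 D=48] avail[A=23 B=33 C=37 D=48] open={R4}
Step 8: cancel R4 -> on_hand[A=23 B=34 C=37 D=48] avail[A=23 B=34 C=37 D=48] open={}
Step 9: reserve R5 A 3 -> on_hand[A=23 B=34 C=37 D=48] avail[A=20 B=34 C=37 D=48] open={R5}
Step 10: commit R5 -> on_hand[A=20 B=34 C=37 D=48] avail[A=20 B=34 C=37 D=48] open={}
Step 11: reserve R6 A 9 -> on_hand[A=20 B=34 C=37 D=48] avail[A=11 B=34 C=37 D=48] open={R6}
Step 12: cancel R6 -> on_hand[A=20 B=34 C=37 D=48] avail[A=20 B=34 C=37 D=48] open={}
Step 13: reserve R7 B 2 -> on_hand[A=20 B=34 C=37 D=48] avail[A=20 B=32 C=37 D=48] open={R7}
Step 14: reserve R8 A 4 -> on_hand[A=20 B=34 C=37 D=48] avail[A=16 B=32 C=37 D=48] open={R7,R8}
Step 15: reserve R9 B 4 -> on_hand[A=20 B=34 C=37 D=48] avail[A=16 B=28 C=37 D=48] open={R7,R8,R9}
Step 16: reserve R10 D 6 -> on_hand[A=20 B=34 C=37 D=48] avail[A=16 B=28 C=37 D=42] open={R10,R7,R8,R9}
Step 17: reserve R11 D 3 -> on_hand[A=20 B=34 C=37 D=48] avail[A=16 B=28 C=37 D=39] open={R10,R11,R7,R8,R9}
Step 18: commit R11 -> on_hand[A=20 B=34 C=37 D=45] avail[A=16 B=28 C=37 D=39] open={R10,R7,R8,R9}
Step 19: reserve R12 B 8 -> on_hand[A=20 B=34 C=37 D=45] avail[A=16 B=20 C=37 D=39] open={R10,R12,R7,R8,R9}
Step 20: commit R12 -> on_hand[A=20 B=26 C=37 D=45] avail[A=16 B=20 C=37 D=39] open={R10,R7,R8,R9}
Final available[B] = 20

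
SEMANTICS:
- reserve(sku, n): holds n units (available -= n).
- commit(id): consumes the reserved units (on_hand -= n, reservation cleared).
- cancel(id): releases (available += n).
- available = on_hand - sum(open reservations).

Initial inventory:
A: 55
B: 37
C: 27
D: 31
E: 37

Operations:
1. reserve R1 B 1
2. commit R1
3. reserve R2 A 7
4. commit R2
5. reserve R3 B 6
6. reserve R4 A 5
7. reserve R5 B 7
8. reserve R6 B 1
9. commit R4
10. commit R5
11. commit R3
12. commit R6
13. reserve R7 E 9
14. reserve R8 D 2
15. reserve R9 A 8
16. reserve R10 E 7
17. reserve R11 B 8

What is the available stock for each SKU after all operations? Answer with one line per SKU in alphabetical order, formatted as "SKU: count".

Step 1: reserve R1 B 1 -> on_hand[A=55 B=37 C=27 D=31 E=37] avail[A=55 B=36 C=27 D=31 E=37] open={R1}
Step 2: commit R1 -> on_hand[A=55 B=36 C=27 D=31 E=37] avail[A=55 B=36 C=27 D=31 E=37] open={}
Step 3: reserve R2 A 7 -> on_hand[A=55 B=36 C=27 D=31 E=37] avail[A=48 B=36 C=27 D=31 E=37] open={R2}
Step 4: commit R2 -> on_hand[A=48 B=36 C=27 D=31 E=37] avail[A=48 B=36 C=27 D=31 E=37] open={}
Step 5: reserve R3 B 6 -> on_hand[A=48 B=36 C=27 D=31 E=37] avail[A=48 B=30 C=27 D=31 E=37] open={R3}
Step 6: reserve R4 A 5 -> on_hand[A=48 B=36 C=27 D=31 E=37] avail[A=43 B=30 C=27 D=31 E=37] open={R3,R4}
Step 7: reserve R5 B 7 -> on_hand[A=48 B=36 C=27 D=31 E=37] avail[A=43 B=23 C=27 D=31 E=37] open={R3,R4,R5}
Step 8: reserve R6 B 1 -> on_hand[A=48 B=36 C=27 D=31 E=37] avail[A=43 B=22 C=27 D=31 E=37] open={R3,R4,R5,R6}
Step 9: commit R4 -> on_hand[A=43 B=36 C=27 D=31 E=37] avail[A=43 B=22 C=27 D=31 E=37] open={R3,R5,R6}
Step 10: commit R5 -> on_hand[A=43 B=29 C=27 D=31 E=37] avail[A=43 B=22 C=27 D=31 E=37] open={R3,R6}
Step 11: commit R3 -> on_hand[A=43 B=23 C=27 D=31 E=37] avail[A=43 B=22 C=27 D=31 E=37] open={R6}
Step 12: commit R6 -> on_hand[A=43 B=22 C=27 D=31 E=37] avail[A=43 B=22 C=27 D=31 E=37] open={}
Step 13: reserve R7 E 9 -> on_hand[A=43 B=22 C=27 D=31 E=37] avail[A=43 B=22 C=27 D=31 E=28] open={R7}
Step 14: reserve R8 D 2 -> on_hand[A=43 B=22 C=27 D=31 E=37] avail[A=43 B=22 C=27 D=29 E=28] open={R7,R8}
Step 15: reserve R9 A 8 -> on_hand[A=43 B=22 C=27 D=31 E=37] avail[A=35 B=22 C=27 D=29 E=28] open={R7,R8,R9}
Step 16: reserve R10 E 7 -> on_hand[A=43 B=22 C=27 D=31 E=37] avail[A=35 B=22 C=27 D=29 E=21] open={R10,R7,R8,R9}
Step 17: reserve R11 B 8 -> on_hand[A=43 B=22 C=27 D=31 E=37] avail[A=35 B=14 C=27 D=29 E=21] open={R10,R11,R7,R8,R9}

Answer: A: 35
B: 14
C: 27
D: 29
E: 21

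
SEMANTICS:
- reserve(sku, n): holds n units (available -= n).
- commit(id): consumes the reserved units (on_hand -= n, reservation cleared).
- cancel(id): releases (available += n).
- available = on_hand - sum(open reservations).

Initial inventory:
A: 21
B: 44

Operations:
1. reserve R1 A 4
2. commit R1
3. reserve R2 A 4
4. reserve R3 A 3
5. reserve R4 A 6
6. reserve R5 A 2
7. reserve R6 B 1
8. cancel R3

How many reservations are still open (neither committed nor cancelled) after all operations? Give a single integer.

Answer: 4

Derivation:
Step 1: reserve R1 A 4 -> on_hand[A=21 B=44] avail[A=17 B=44] open={R1}
Step 2: commit R1 -> on_hand[A=17 B=44] avail[A=17 B=44] open={}
Step 3: reserve R2 A 4 -> on_hand[A=17 B=44] avail[A=13 B=44] open={R2}
Step 4: reserve R3 A 3 -> on_hand[A=17 B=44] avail[A=10 B=44] open={R2,R3}
Step 5: reserve R4 A 6 -> on_hand[A=17 B=44] avail[A=4 B=44] open={R2,R3,R4}
Step 6: reserve R5 A 2 -> on_hand[A=17 B=44] avail[A=2 B=44] open={R2,R3,R4,R5}
Step 7: reserve R6 B 1 -> on_hand[A=17 B=44] avail[A=2 B=43] open={R2,R3,R4,R5,R6}
Step 8: cancel R3 -> on_hand[A=17 B=44] avail[A=5 B=43] open={R2,R4,R5,R6}
Open reservations: ['R2', 'R4', 'R5', 'R6'] -> 4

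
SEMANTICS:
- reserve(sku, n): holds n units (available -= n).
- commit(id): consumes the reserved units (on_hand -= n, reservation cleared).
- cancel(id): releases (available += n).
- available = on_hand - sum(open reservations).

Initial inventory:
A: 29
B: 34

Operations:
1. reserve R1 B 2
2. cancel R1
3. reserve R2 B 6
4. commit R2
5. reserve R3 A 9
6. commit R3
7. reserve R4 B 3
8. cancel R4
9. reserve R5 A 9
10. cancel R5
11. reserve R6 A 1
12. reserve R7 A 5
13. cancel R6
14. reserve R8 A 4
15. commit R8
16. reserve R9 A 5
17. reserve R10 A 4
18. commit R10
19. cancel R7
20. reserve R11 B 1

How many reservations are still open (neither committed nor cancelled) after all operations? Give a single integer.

Answer: 2

Derivation:
Step 1: reserve R1 B 2 -> on_hand[A=29 B=34] avail[A=29 B=32] open={R1}
Step 2: cancel R1 -> on_hand[A=29 B=34] avail[A=29 B=34] open={}
Step 3: reserve R2 B 6 -> on_hand[A=29 B=34] avail[A=29 B=28] open={R2}
Step 4: commit R2 -> on_hand[A=29 B=28] avail[A=29 B=28] open={}
Step 5: reserve R3 A 9 -> on_hand[A=29 B=28] avail[A=20 B=28] open={R3}
Step 6: commit R3 -> on_hand[A=20 B=28] avail[A=20 B=28] open={}
Step 7: reserve R4 B 3 -> on_hand[A=20 B=28] avail[A=20 B=25] open={R4}
Step 8: cancel R4 -> on_hand[A=20 B=28] avail[A=20 B=28] open={}
Step 9: reserve R5 A 9 -> on_hand[A=20 B=28] avail[A=11 B=28] open={R5}
Step 10: cancel R5 -> on_hand[A=20 B=28] avail[A=20 B=28] open={}
Step 11: reserve R6 A 1 -> on_hand[A=20 B=28] avail[A=19 B=28] open={R6}
Step 12: reserve R7 A 5 -> on_hand[A=20 B=28] avail[A=14 B=28] open={R6,R7}
Step 13: cancel R6 -> on_hand[A=20 B=28] avail[A=15 B=28] open={R7}
Step 14: reserve R8 A 4 -> on_hand[A=20 B=28] avail[A=11 B=28] open={R7,R8}
Step 15: commit R8 -> on_hand[A=16 B=28] avail[A=11 B=28] open={R7}
Step 16: reserve R9 A 5 -> on_hand[A=16 B=28] avail[A=6 B=28] open={R7,R9}
Step 17: reserve R10 A 4 -> on_hand[A=16 B=28] avail[A=2 B=28] open={R10,R7,R9}
Step 18: commit R10 -> on_hand[A=12 B=28] avail[A=2 B=28] open={R7,R9}
Step 19: cancel R7 -> on_hand[A=12 B=28] avail[A=7 B=28] open={R9}
Step 20: reserve R11 B 1 -> on_hand[A=12 B=28] avail[A=7 B=27] open={R11,R9}
Open reservations: ['R11', 'R9'] -> 2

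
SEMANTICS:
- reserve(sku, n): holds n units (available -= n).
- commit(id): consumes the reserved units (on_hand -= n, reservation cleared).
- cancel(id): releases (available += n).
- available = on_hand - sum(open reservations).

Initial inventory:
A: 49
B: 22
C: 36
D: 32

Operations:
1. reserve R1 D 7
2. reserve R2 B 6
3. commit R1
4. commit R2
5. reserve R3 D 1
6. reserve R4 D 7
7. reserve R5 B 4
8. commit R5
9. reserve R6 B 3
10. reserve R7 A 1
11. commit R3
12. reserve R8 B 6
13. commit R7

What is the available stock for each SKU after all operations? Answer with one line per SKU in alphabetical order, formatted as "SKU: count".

Step 1: reserve R1 D 7 -> on_hand[A=49 B=22 C=36 D=32] avail[A=49 B=22 C=36 D=25] open={R1}
Step 2: reserve R2 B 6 -> on_hand[A=49 B=22 C=36 D=32] avail[A=49 B=16 C=36 D=25] open={R1,R2}
Step 3: commit R1 -> on_hand[A=49 B=22 C=36 D=25] avail[A=49 B=16 C=36 D=25] open={R2}
Step 4: commit R2 -> on_hand[A=49 B=16 C=36 D=25] avail[A=49 B=16 C=36 D=25] open={}
Step 5: reserve R3 D 1 -> on_hand[A=49 B=16 C=36 D=25] avail[A=49 B=16 C=36 D=24] open={R3}
Step 6: reserve R4 D 7 -> on_hand[A=49 B=16 C=36 D=25] avail[A=49 B=16 C=36 D=17] open={R3,R4}
Step 7: reserve R5 B 4 -> on_hand[A=49 B=16 C=36 D=25] avail[A=49 B=12 C=36 D=17] open={R3,R4,R5}
Step 8: commit R5 -> on_hand[A=49 B=12 C=36 D=25] avail[A=49 B=12 C=36 D=17] open={R3,R4}
Step 9: reserve R6 B 3 -> on_hand[A=49 B=12 C=36 D=25] avail[A=49 B=9 C=36 D=17] open={R3,R4,R6}
Step 10: reserve R7 A 1 -> on_hand[A=49 B=12 C=36 D=25] avail[A=48 B=9 C=36 D=17] open={R3,R4,R6,R7}
Step 11: commit R3 -> on_hand[A=49 B=12 C=36 D=24] avail[A=48 B=9 C=36 D=17] open={R4,R6,R7}
Step 12: reserve R8 B 6 -> on_hand[A=49 B=12 C=36 D=24] avail[A=48 B=3 C=36 D=17] open={R4,R6,R7,R8}
Step 13: commit R7 -> on_hand[A=48 B=12 C=36 D=24] avail[A=48 B=3 C=36 D=17] open={R4,R6,R8}

Answer: A: 48
B: 3
C: 36
D: 17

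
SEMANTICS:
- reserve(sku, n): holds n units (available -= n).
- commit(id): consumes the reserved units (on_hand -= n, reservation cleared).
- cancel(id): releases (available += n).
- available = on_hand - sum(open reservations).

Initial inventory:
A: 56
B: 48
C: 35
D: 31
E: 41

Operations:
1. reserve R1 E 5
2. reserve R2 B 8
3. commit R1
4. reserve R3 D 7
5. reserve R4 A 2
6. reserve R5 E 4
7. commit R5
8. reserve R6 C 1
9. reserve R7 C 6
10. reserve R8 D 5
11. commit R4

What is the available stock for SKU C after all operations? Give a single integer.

Step 1: reserve R1 E 5 -> on_hand[A=56 B=48 C=35 D=31 E=41] avail[A=56 B=48 C=35 D=31 E=36] open={R1}
Step 2: reserve R2 B 8 -> on_hand[A=56 B=48 C=35 D=31 E=41] avail[A=56 B=40 C=35 D=31 E=36] open={R1,R2}
Step 3: commit R1 -> on_hand[A=56 B=48 C=35 D=31 E=36] avail[A=56 B=40 C=35 D=31 E=36] open={R2}
Step 4: reserve R3 D 7 -> on_hand[A=56 B=48 C=35 D=31 E=36] avail[A=56 B=40 C=35 D=24 E=36] open={R2,R3}
Step 5: reserve R4 A 2 -> on_hand[A=56 B=48 C=35 D=31 E=36] avail[A=54 B=40 C=35 D=24 E=36] open={R2,R3,R4}
Step 6: reserve R5 E 4 -> on_hand[A=56 B=48 C=35 D=31 E=36] avail[A=54 B=40 C=35 D=24 E=32] open={R2,R3,R4,R5}
Step 7: commit R5 -> on_hand[A=56 B=48 C=35 D=31 E=32] avail[A=54 B=40 C=35 D=24 E=32] open={R2,R3,R4}
Step 8: reserve R6 C 1 -> on_hand[A=56 B=48 C=35 D=31 E=32] avail[A=54 B=40 C=34 D=24 E=32] open={R2,R3,R4,R6}
Step 9: reserve R7 C 6 -> on_hand[A=56 B=48 C=35 D=31 E=32] avail[A=54 B=40 C=28 D=24 E=32] open={R2,R3,R4,R6,R7}
Step 10: reserve R8 D 5 -> on_hand[A=56 B=48 C=35 D=31 E=32] avail[A=54 B=40 C=28 D=19 E=32] open={R2,R3,R4,R6,R7,R8}
Step 11: commit R4 -> on_hand[A=54 B=48 C=35 D=31 E=32] avail[A=54 B=40 C=28 D=19 E=32] open={R2,R3,R6,R7,R8}
Final available[C] = 28

Answer: 28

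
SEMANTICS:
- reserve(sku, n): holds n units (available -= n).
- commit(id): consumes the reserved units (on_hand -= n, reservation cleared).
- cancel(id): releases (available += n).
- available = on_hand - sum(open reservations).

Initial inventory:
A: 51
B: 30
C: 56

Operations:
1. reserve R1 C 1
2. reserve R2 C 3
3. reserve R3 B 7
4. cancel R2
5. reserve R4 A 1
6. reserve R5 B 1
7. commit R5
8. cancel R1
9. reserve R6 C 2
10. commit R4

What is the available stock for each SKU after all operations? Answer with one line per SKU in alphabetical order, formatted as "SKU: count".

Answer: A: 50
B: 22
C: 54

Derivation:
Step 1: reserve R1 C 1 -> on_hand[A=51 B=30 C=56] avail[A=51 B=30 C=55] open={R1}
Step 2: reserve R2 C 3 -> on_hand[A=51 B=30 C=56] avail[A=51 B=30 C=52] open={R1,R2}
Step 3: reserve R3 B 7 -> on_hand[A=51 B=30 C=56] avail[A=51 B=23 C=52] open={R1,R2,R3}
Step 4: cancel R2 -> on_hand[A=51 B=30 C=56] avail[A=51 B=23 C=55] open={R1,R3}
Step 5: reserve R4 A 1 -> on_hand[A=51 B=30 C=56] avail[A=50 B=23 C=55] open={R1,R3,R4}
Step 6: reserve R5 B 1 -> on_hand[A=51 B=30 C=56] avail[A=50 B=22 C=55] open={R1,R3,R4,R5}
Step 7: commit R5 -> on_hand[A=51 B=29 C=56] avail[A=50 B=22 C=55] open={R1,R3,R4}
Step 8: cancel R1 -> on_hand[A=51 B=29 C=56] avail[A=50 B=22 C=56] open={R3,R4}
Step 9: reserve R6 C 2 -> on_hand[A=51 B=29 C=56] avail[A=50 B=22 C=54] open={R3,R4,R6}
Step 10: commit R4 -> on_hand[A=50 B=29 C=56] avail[A=50 B=22 C=54] open={R3,R6}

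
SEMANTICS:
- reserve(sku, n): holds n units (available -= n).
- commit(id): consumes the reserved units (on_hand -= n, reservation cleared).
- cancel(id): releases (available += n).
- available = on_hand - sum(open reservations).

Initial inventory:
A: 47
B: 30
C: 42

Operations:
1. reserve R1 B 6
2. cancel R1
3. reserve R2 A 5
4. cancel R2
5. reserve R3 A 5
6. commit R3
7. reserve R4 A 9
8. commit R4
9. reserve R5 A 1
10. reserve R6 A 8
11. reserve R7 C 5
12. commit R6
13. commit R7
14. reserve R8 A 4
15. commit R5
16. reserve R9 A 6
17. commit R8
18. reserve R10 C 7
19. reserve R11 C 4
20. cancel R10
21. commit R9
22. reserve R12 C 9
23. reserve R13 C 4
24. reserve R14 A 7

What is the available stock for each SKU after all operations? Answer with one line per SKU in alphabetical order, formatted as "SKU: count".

Step 1: reserve R1 B 6 -> on_hand[A=47 B=30 C=42] avail[A=47 B=24 C=42] open={R1}
Step 2: cancel R1 -> on_hand[A=47 B=30 C=42] avail[A=47 B=30 C=42] open={}
Step 3: reserve R2 A 5 -> on_hand[A=47 B=30 C=42] avail[A=42 B=30 C=42] open={R2}
Step 4: cancel R2 -> on_hand[A=47 B=30 C=42] avail[A=47 B=30 C=42] open={}
Step 5: reserve R3 A 5 -> on_hand[A=47 B=30 C=42] avail[A=42 B=30 C=42] open={R3}
Step 6: commit R3 -> on_hand[A=42 B=30 C=42] avail[A=42 B=30 C=42] open={}
Step 7: reserve R4 A 9 -> on_hand[A=42 B=30 C=42] avail[A=33 B=30 C=42] open={R4}
Step 8: commit R4 -> on_hand[A=33 B=30 C=42] avail[A=33 B=30 C=42] open={}
Step 9: reserve R5 A 1 -> on_hand[A=33 B=30 C=42] avail[A=32 B=30 C=42] open={R5}
Step 10: reserve R6 A 8 -> on_hand[A=33 B=30 C=42] avail[A=24 B=30 C=42] open={R5,R6}
Step 11: reserve R7 C 5 -> on_hand[A=33 B=30 C=42] avail[A=24 B=30 C=37] open={R5,R6,R7}
Step 12: commit R6 -> on_hand[A=25 B=30 C=42] avail[A=24 B=30 C=37] open={R5,R7}
Step 13: commit R7 -> on_hand[A=25 B=30 C=37] avail[A=24 B=30 C=37] open={R5}
Step 14: reserve R8 A 4 -> on_hand[A=25 B=30 C=37] avail[A=20 B=30 C=37] open={R5,R8}
Step 15: commit R5 -> on_hand[A=24 B=30 C=37] avail[A=20 B=30 C=37] open={R8}
Step 16: reserve R9 A 6 -> on_hand[A=24 B=30 C=37] avail[A=14 B=30 C=37] open={R8,R9}
Step 17: commit R8 -> on_hand[A=20 B=30 C=37] avail[A=14 B=30 C=37] open={R9}
Step 18: reserve R10 C 7 -> on_hand[A=20 B=30 C=37] avail[A=14 B=30 C=30] open={R10,R9}
Step 19: reserve R11 C 4 -> on_hand[A=20 B=30 C=37] avail[A=14 B=30 C=26] open={R10,R11,R9}
Step 20: cancel R10 -> on_hand[A=20 B=30 C=37] avail[A=14 B=30 C=33] open={R11,R9}
Step 21: commit R9 -> on_hand[A=14 B=30 C=37] avail[A=14 B=30 C=33] open={R11}
Step 22: reserve R12 C 9 -> on_hand[A=14 B=30 C=37] avail[A=14 B=30 C=24] open={R11,R12}
Step 23: reserve R13 C 4 -> on_hand[A=14 B=30 C=37] avail[A=14 B=30 C=20] open={R11,R12,R13}
Step 24: reserve R14 A 7 -> on_hand[A=14 B=30 C=37] avail[A=7 B=30 C=20] open={R11,R12,R13,R14}

Answer: A: 7
B: 30
C: 20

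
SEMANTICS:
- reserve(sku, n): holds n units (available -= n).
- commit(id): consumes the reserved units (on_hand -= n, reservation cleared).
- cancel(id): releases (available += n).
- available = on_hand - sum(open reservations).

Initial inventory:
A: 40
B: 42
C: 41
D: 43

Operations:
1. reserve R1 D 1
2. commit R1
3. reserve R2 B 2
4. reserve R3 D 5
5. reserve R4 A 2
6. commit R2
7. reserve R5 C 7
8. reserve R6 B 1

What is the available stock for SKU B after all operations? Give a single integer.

Step 1: reserve R1 D 1 -> on_hand[A=40 B=42 C=41 D=43] avail[A=40 B=42 C=41 D=42] open={R1}
Step 2: commit R1 -> on_hand[A=40 B=42 C=41 D=42] avail[A=40 B=42 C=41 D=42] open={}
Step 3: reserve R2 B 2 -> on_hand[A=40 B=42 C=41 D=42] avail[A=40 B=40 C=41 D=42] open={R2}
Step 4: reserve R3 D 5 -> on_hand[A=40 B=42 C=41 D=42] avail[A=40 B=40 C=41 D=37] open={R2,R3}
Step 5: reserve R4 A 2 -> on_hand[A=40 B=42 C=41 D=42] avail[A=38 B=40 C=41 D=37] open={R2,R3,R4}
Step 6: commit R2 -> on_hand[A=40 B=40 C=41 D=42] avail[A=38 B=40 C=41 D=37] open={R3,R4}
Step 7: reserve R5 C 7 -> on_hand[A=40 B=40 C=41 D=42] avail[A=38 B=40 C=34 D=37] open={R3,R4,R5}
Step 8: reserve R6 B 1 -> on_hand[A=40 B=40 C=41 D=42] avail[A=38 B=39 C=34 D=37] open={R3,R4,R5,R6}
Final available[B] = 39

Answer: 39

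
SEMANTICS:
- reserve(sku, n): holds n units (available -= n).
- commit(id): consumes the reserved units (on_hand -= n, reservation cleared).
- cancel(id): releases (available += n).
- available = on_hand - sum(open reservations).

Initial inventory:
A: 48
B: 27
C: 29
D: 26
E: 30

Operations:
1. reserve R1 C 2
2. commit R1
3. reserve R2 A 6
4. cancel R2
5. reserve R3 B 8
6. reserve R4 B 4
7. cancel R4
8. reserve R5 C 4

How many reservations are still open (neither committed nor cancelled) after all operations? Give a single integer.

Answer: 2

Derivation:
Step 1: reserve R1 C 2 -> on_hand[A=48 B=27 C=29 D=26 E=30] avail[A=48 B=27 C=27 D=26 E=30] open={R1}
Step 2: commit R1 -> on_hand[A=48 B=27 C=27 D=26 E=30] avail[A=48 B=27 C=27 D=26 E=30] open={}
Step 3: reserve R2 A 6 -> on_hand[A=48 B=27 C=27 D=26 E=30] avail[A=42 B=27 C=27 D=26 E=30] open={R2}
Step 4: cancel R2 -> on_hand[A=48 B=27 C=27 D=26 E=30] avail[A=48 B=27 C=27 D=26 E=30] open={}
Step 5: reserve R3 B 8 -> on_hand[A=48 B=27 C=27 D=26 E=30] avail[A=48 B=19 C=27 D=26 E=30] open={R3}
Step 6: reserve R4 B 4 -> on_hand[A=48 B=27 C=27 D=26 E=30] avail[A=48 B=15 C=27 D=26 E=30] open={R3,R4}
Step 7: cancel R4 -> on_hand[A=48 B=27 C=27 D=26 E=30] avail[A=48 B=19 C=27 D=26 E=30] open={R3}
Step 8: reserve R5 C 4 -> on_hand[A=48 B=27 C=27 D=26 E=30] avail[A=48 B=19 C=23 D=26 E=30] open={R3,R5}
Open reservations: ['R3', 'R5'] -> 2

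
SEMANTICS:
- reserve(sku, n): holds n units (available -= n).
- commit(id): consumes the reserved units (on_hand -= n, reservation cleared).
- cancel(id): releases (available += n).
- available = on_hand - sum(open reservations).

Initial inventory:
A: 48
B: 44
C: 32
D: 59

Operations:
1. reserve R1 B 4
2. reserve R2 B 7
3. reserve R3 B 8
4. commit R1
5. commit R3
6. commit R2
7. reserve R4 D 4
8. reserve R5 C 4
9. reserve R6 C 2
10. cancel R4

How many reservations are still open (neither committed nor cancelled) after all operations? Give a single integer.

Answer: 2

Derivation:
Step 1: reserve R1 B 4 -> on_hand[A=48 B=44 C=32 D=59] avail[A=48 B=40 C=32 D=59] open={R1}
Step 2: reserve R2 B 7 -> on_hand[A=48 B=44 C=32 D=59] avail[A=48 B=33 C=32 D=59] open={R1,R2}
Step 3: reserve R3 B 8 -> on_hand[A=48 B=44 C=32 D=59] avail[A=48 B=25 C=32 D=59] open={R1,R2,R3}
Step 4: commit R1 -> on_hand[A=48 B=40 C=32 D=59] avail[A=48 B=25 C=32 D=59] open={R2,R3}
Step 5: commit R3 -> on_hand[A=48 B=32 C=32 D=59] avail[A=48 B=25 C=32 D=59] open={R2}
Step 6: commit R2 -> on_hand[A=48 B=25 C=32 D=59] avail[A=48 B=25 C=32 D=59] open={}
Step 7: reserve R4 D 4 -> on_hand[A=48 B=25 C=32 D=59] avail[A=48 B=25 C=32 D=55] open={R4}
Step 8: reserve R5 C 4 -> on_hand[A=48 B=25 C=32 D=59] avail[A=48 B=25 C=28 D=55] open={R4,R5}
Step 9: reserve R6 C 2 -> on_hand[A=48 B=25 C=32 D=59] avail[A=48 B=25 C=26 D=55] open={R4,R5,R6}
Step 10: cancel R4 -> on_hand[A=48 B=25 C=32 D=59] avail[A=48 B=25 C=26 D=59] open={R5,R6}
Open reservations: ['R5', 'R6'] -> 2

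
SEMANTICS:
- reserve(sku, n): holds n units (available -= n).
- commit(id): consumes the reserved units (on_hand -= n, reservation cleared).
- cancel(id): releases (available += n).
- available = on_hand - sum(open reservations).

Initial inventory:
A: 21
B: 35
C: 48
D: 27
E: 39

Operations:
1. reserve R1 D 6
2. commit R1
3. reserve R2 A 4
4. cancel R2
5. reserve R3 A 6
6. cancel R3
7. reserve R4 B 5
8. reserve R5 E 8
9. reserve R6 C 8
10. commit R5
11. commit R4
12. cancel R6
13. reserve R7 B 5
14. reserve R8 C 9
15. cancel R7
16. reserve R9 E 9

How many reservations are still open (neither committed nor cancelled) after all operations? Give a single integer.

Answer: 2

Derivation:
Step 1: reserve R1 D 6 -> on_hand[A=21 B=35 C=48 D=27 E=39] avail[A=21 B=35 C=48 D=21 E=39] open={R1}
Step 2: commit R1 -> on_hand[A=21 B=35 C=48 D=21 E=39] avail[A=21 B=35 C=48 D=21 E=39] open={}
Step 3: reserve R2 A 4 -> on_hand[A=21 B=35 C=48 D=21 E=39] avail[A=17 B=35 C=48 D=21 E=39] open={R2}
Step 4: cancel R2 -> on_hand[A=21 B=35 C=48 D=21 E=39] avail[A=21 B=35 C=48 D=21 E=39] open={}
Step 5: reserve R3 A 6 -> on_hand[A=21 B=35 C=48 D=21 E=39] avail[A=15 B=35 C=48 D=21 E=39] open={R3}
Step 6: cancel R3 -> on_hand[A=21 B=35 C=48 D=21 E=39] avail[A=21 B=35 C=48 D=21 E=39] open={}
Step 7: reserve R4 B 5 -> on_hand[A=21 B=35 C=48 D=21 E=39] avail[A=21 B=30 C=48 D=21 E=39] open={R4}
Step 8: reserve R5 E 8 -> on_hand[A=21 B=35 C=48 D=21 E=39] avail[A=21 B=30 C=48 D=21 E=31] open={R4,R5}
Step 9: reserve R6 C 8 -> on_hand[A=21 B=35 C=48 D=21 E=39] avail[A=21 B=30 C=40 D=21 E=31] open={R4,R5,R6}
Step 10: commit R5 -> on_hand[A=21 B=35 C=48 D=21 E=31] avail[A=21 B=30 C=40 D=21 E=31] open={R4,R6}
Step 11: commit R4 -> on_hand[A=21 B=30 C=48 D=21 E=31] avail[A=21 B=30 C=40 D=21 E=31] open={R6}
Step 12: cancel R6 -> on_hand[A=21 B=30 C=48 D=21 E=31] avail[A=21 B=30 C=48 D=21 E=31] open={}
Step 13: reserve R7 B 5 -> on_hand[A=21 B=30 C=48 D=21 E=31] avail[A=21 B=25 C=48 D=21 E=31] open={R7}
Step 14: reserve R8 C 9 -> on_hand[A=21 B=30 C=48 D=21 E=31] avail[A=21 B=25 C=39 D=21 E=31] open={R7,R8}
Step 15: cancel R7 -> on_hand[A=21 B=30 C=48 D=21 E=31] avail[A=21 B=30 C=39 D=21 E=31] open={R8}
Step 16: reserve R9 E 9 -> on_hand[A=21 B=30 C=48 D=21 E=31] avail[A=21 B=30 C=39 D=21 E=22] open={R8,R9}
Open reservations: ['R8', 'R9'] -> 2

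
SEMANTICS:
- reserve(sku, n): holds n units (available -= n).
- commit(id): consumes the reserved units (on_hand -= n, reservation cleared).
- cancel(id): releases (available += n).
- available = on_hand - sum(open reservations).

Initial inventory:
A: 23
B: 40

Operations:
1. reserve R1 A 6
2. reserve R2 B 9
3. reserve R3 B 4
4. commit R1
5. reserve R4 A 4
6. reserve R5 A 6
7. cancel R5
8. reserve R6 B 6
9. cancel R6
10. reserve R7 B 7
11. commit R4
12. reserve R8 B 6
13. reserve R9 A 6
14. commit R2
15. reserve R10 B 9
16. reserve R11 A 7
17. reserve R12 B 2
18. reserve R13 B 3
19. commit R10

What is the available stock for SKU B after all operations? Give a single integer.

Answer: 0

Derivation:
Step 1: reserve R1 A 6 -> on_hand[A=23 B=40] avail[A=17 B=40] open={R1}
Step 2: reserve R2 B 9 -> on_hand[A=23 B=40] avail[A=17 B=31] open={R1,R2}
Step 3: reserve R3 B 4 -> on_hand[A=23 B=40] avail[A=17 B=27] open={R1,R2,R3}
Step 4: commit R1 -> on_hand[A=17 B=40] avail[A=17 B=27] open={R2,R3}
Step 5: reserve R4 A 4 -> on_hand[A=17 B=40] avail[A=13 B=27] open={R2,R3,R4}
Step 6: reserve R5 A 6 -> on_hand[A=17 B=40] avail[A=7 B=27] open={R2,R3,R4,R5}
Step 7: cancel R5 -> on_hand[A=17 B=40] avail[A=13 B=27] open={R2,R3,R4}
Step 8: reserve R6 B 6 -> on_hand[A=17 B=40] avail[A=13 B=21] open={R2,R3,R4,R6}
Step 9: cancel R6 -> on_hand[A=17 B=40] avail[A=13 B=27] open={R2,R3,R4}
Step 10: reserve R7 B 7 -> on_hand[A=17 B=40] avail[A=13 B=20] open={R2,R3,R4,R7}
Step 11: commit R4 -> on_hand[A=13 B=40] avail[A=13 B=20] open={R2,R3,R7}
Step 12: reserve R8 B 6 -> on_hand[A=13 B=40] avail[A=13 B=14] open={R2,R3,R7,R8}
Step 13: reserve R9 A 6 -> on_hand[A=13 B=40] avail[A=7 B=14] open={R2,R3,R7,R8,R9}
Step 14: commit R2 -> on_hand[A=13 B=31] avail[A=7 B=14] open={R3,R7,R8,R9}
Step 15: reserve R10 B 9 -> on_hand[A=13 B=31] avail[A=7 B=5] open={R10,R3,R7,R8,R9}
Step 16: reserve R11 A 7 -> on_hand[A=13 B=31] avail[A=0 B=5] open={R10,R11,R3,R7,R8,R9}
Step 17: reserve R12 B 2 -> on_hand[A=13 B=31] avail[A=0 B=3] open={R10,R11,R12,R3,R7,R8,R9}
Step 18: reserve R13 B 3 -> on_hand[A=13 B=31] avail[A=0 B=0] open={R10,R11,R12,R13,R3,R7,R8,R9}
Step 19: commit R10 -> on_hand[A=13 B=22] avail[A=0 B=0] open={R11,R12,R13,R3,R7,R8,R9}
Final available[B] = 0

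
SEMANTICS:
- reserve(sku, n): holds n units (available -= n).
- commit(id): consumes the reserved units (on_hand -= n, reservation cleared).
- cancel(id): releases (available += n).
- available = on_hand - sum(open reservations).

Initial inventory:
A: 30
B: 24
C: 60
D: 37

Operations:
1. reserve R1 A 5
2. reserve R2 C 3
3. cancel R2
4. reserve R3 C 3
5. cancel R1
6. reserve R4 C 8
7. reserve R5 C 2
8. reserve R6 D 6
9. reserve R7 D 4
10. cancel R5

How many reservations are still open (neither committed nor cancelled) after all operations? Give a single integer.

Step 1: reserve R1 A 5 -> on_hand[A=30 B=24 C=60 D=37] avail[A=25 B=24 C=60 D=37] open={R1}
Step 2: reserve R2 C 3 -> on_hand[A=30 B=24 C=60 D=37] avail[A=25 B=24 C=57 D=37] open={R1,R2}
Step 3: cancel R2 -> on_hand[A=30 B=24 C=60 D=37] avail[A=25 B=24 C=60 D=37] open={R1}
Step 4: reserve R3 C 3 -> on_hand[A=30 B=24 C=60 D=37] avail[A=25 B=24 C=57 D=37] open={R1,R3}
Step 5: cancel R1 -> on_hand[A=30 B=24 C=60 D=37] avail[A=30 B=24 C=57 D=37] open={R3}
Step 6: reserve R4 C 8 -> on_hand[A=30 B=24 C=60 D=37] avail[A=30 B=24 C=49 D=37] open={R3,R4}
Step 7: reserve R5 C 2 -> on_hand[A=30 B=24 C=60 D=37] avail[A=30 B=24 C=47 D=37] open={R3,R4,R5}
Step 8: reserve R6 D 6 -> on_hand[A=30 B=24 C=60 D=37] avail[A=30 B=24 C=47 D=31] open={R3,R4,R5,R6}
Step 9: reserve R7 D 4 -> on_hand[A=30 B=24 C=60 D=37] avail[A=30 B=24 C=47 D=27] open={R3,R4,R5,R6,R7}
Step 10: cancel R5 -> on_hand[A=30 B=24 C=60 D=37] avail[A=30 B=24 C=49 D=27] open={R3,R4,R6,R7}
Open reservations: ['R3', 'R4', 'R6', 'R7'] -> 4

Answer: 4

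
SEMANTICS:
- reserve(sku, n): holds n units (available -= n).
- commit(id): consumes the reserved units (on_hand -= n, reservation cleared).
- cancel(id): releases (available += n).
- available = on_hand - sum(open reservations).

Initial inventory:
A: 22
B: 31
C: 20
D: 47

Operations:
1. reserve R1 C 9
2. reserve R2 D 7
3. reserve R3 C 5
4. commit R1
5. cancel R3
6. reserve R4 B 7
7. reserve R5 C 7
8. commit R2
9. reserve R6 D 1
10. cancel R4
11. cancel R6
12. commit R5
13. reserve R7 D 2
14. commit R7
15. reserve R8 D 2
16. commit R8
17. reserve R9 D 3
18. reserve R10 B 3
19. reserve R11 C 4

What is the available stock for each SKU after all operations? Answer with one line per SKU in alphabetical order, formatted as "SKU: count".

Answer: A: 22
B: 28
C: 0
D: 33

Derivation:
Step 1: reserve R1 C 9 -> on_hand[A=22 B=31 C=20 D=47] avail[A=22 B=31 C=11 D=47] open={R1}
Step 2: reserve R2 D 7 -> on_hand[A=22 B=31 C=20 D=47] avail[A=22 B=31 C=11 D=40] open={R1,R2}
Step 3: reserve R3 C 5 -> on_hand[A=22 B=31 C=20 D=47] avail[A=22 B=31 C=6 D=40] open={R1,R2,R3}
Step 4: commit R1 -> on_hand[A=22 B=31 C=11 D=47] avail[A=22 B=31 C=6 D=40] open={R2,R3}
Step 5: cancel R3 -> on_hand[A=22 B=31 C=11 D=47] avail[A=22 B=31 C=11 D=40] open={R2}
Step 6: reserve R4 B 7 -> on_hand[A=22 B=31 C=11 D=47] avail[A=22 B=24 C=11 D=40] open={R2,R4}
Step 7: reserve R5 C 7 -> on_hand[A=22 B=31 C=11 D=47] avail[A=22 B=24 C=4 D=40] open={R2,R4,R5}
Step 8: commit R2 -> on_hand[A=22 B=31 C=11 D=40] avail[A=22 B=24 C=4 D=40] open={R4,R5}
Step 9: reserve R6 D 1 -> on_hand[A=22 B=31 C=11 D=40] avail[A=22 B=24 C=4 D=39] open={R4,R5,R6}
Step 10: cancel R4 -> on_hand[A=22 B=31 C=11 D=40] avail[A=22 B=31 C=4 D=39] open={R5,R6}
Step 11: cancel R6 -> on_hand[A=22 B=31 C=11 D=40] avail[A=22 B=31 C=4 D=40] open={R5}
Step 12: commit R5 -> on_hand[A=22 B=31 C=4 D=40] avail[A=22 B=31 C=4 D=40] open={}
Step 13: reserve R7 D 2 -> on_hand[A=22 B=31 C=4 D=40] avail[A=22 B=31 C=4 D=38] open={R7}
Step 14: commit R7 -> on_hand[A=22 B=31 C=4 D=38] avail[A=22 B=31 C=4 D=38] open={}
Step 15: reserve R8 D 2 -> on_hand[A=22 B=31 C=4 D=38] avail[A=22 B=31 C=4 D=36] open={R8}
Step 16: commit R8 -> on_hand[A=22 B=31 C=4 D=36] avail[A=22 B=31 C=4 D=36] open={}
Step 17: reserve R9 D 3 -> on_hand[A=22 B=31 C=4 D=36] avail[A=22 B=31 C=4 D=33] open={R9}
Step 18: reserve R10 B 3 -> on_hand[A=22 B=31 C=4 D=36] avail[A=22 B=28 C=4 D=33] open={R10,R9}
Step 19: reserve R11 C 4 -> on_hand[A=22 B=31 C=4 D=36] avail[A=22 B=28 C=0 D=33] open={R10,R11,R9}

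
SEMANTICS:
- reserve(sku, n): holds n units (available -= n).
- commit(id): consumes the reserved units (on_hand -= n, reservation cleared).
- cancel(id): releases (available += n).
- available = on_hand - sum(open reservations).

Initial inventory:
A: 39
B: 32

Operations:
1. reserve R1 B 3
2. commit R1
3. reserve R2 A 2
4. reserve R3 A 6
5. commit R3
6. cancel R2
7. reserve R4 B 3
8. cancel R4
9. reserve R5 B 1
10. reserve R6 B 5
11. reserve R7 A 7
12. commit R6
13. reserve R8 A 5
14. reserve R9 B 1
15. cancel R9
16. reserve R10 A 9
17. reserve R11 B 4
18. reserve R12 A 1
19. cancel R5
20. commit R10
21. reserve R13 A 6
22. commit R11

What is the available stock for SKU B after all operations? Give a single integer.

Answer: 20

Derivation:
Step 1: reserve R1 B 3 -> on_hand[A=39 B=32] avail[A=39 B=29] open={R1}
Step 2: commit R1 -> on_hand[A=39 B=29] avail[A=39 B=29] open={}
Step 3: reserve R2 A 2 -> on_hand[A=39 B=29] avail[A=37 B=29] open={R2}
Step 4: reserve R3 A 6 -> on_hand[A=39 B=29] avail[A=31 B=29] open={R2,R3}
Step 5: commit R3 -> on_hand[A=33 B=29] avail[A=31 B=29] open={R2}
Step 6: cancel R2 -> on_hand[A=33 B=29] avail[A=33 B=29] open={}
Step 7: reserve R4 B 3 -> on_hand[A=33 B=29] avail[A=33 B=26] open={R4}
Step 8: cancel R4 -> on_hand[A=33 B=29] avail[A=33 B=29] open={}
Step 9: reserve R5 B 1 -> on_hand[A=33 B=29] avail[A=33 B=28] open={R5}
Step 10: reserve R6 B 5 -> on_hand[A=33 B=29] avail[A=33 B=23] open={R5,R6}
Step 11: reserve R7 A 7 -> on_hand[A=33 B=29] avail[A=26 B=23] open={R5,R6,R7}
Step 12: commit R6 -> on_hand[A=33 B=24] avail[A=26 B=23] open={R5,R7}
Step 13: reserve R8 A 5 -> on_hand[A=33 B=24] avail[A=21 B=23] open={R5,R7,R8}
Step 14: reserve R9 B 1 -> on_hand[A=33 B=24] avail[A=21 B=22] open={R5,R7,R8,R9}
Step 15: cancel R9 -> on_hand[A=33 B=24] avail[A=21 B=23] open={R5,R7,R8}
Step 16: reserve R10 A 9 -> on_hand[A=33 B=24] avail[A=12 B=23] open={R10,R5,R7,R8}
Step 17: reserve R11 B 4 -> on_hand[A=33 B=24] avail[A=12 B=19] open={R10,R11,R5,R7,R8}
Step 18: reserve R12 A 1 -> on_hand[A=33 B=24] avail[A=11 B=19] open={R10,R11,R12,R5,R7,R8}
Step 19: cancel R5 -> on_hand[A=33 B=24] avail[A=11 B=20] open={R10,R11,R12,R7,R8}
Step 20: commit R10 -> on_hand[A=24 B=24] avail[A=11 B=20] open={R11,R12,R7,R8}
Step 21: reserve R13 A 6 -> on_hand[A=24 B=24] avail[A=5 B=20] open={R11,R12,R13,R7,R8}
Step 22: commit R11 -> on_hand[A=24 B=20] avail[A=5 B=20] open={R12,R13,R7,R8}
Final available[B] = 20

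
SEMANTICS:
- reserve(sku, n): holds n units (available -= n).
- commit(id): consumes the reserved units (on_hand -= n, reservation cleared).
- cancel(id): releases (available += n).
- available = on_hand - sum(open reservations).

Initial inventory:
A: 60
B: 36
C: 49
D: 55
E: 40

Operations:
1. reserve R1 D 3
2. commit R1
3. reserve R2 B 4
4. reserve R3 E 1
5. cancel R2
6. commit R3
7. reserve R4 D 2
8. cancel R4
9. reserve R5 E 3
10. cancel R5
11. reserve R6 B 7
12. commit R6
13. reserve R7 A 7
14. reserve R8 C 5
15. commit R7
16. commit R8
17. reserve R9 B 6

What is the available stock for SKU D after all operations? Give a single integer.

Answer: 52

Derivation:
Step 1: reserve R1 D 3 -> on_hand[A=60 B=36 C=49 D=55 E=40] avail[A=60 B=36 C=49 D=52 E=40] open={R1}
Step 2: commit R1 -> on_hand[A=60 B=36 C=49 D=52 E=40] avail[A=60 B=36 C=49 D=52 E=40] open={}
Step 3: reserve R2 B 4 -> on_hand[A=60 B=36 C=49 D=52 E=40] avail[A=60 B=32 C=49 D=52 E=40] open={R2}
Step 4: reserve R3 E 1 -> on_hand[A=60 B=36 C=49 D=52 E=40] avail[A=60 B=32 C=49 D=52 E=39] open={R2,R3}
Step 5: cancel R2 -> on_hand[A=60 B=36 C=49 D=52 E=40] avail[A=60 B=36 C=49 D=52 E=39] open={R3}
Step 6: commit R3 -> on_hand[A=60 B=36 C=49 D=52 E=39] avail[A=60 B=36 C=49 D=52 E=39] open={}
Step 7: reserve R4 D 2 -> on_hand[A=60 B=36 C=49 D=52 E=39] avail[A=60 B=36 C=49 D=50 E=39] open={R4}
Step 8: cancel R4 -> on_hand[A=60 B=36 C=49 D=52 E=39] avail[A=60 B=36 C=49 D=52 E=39] open={}
Step 9: reserve R5 E 3 -> on_hand[A=60 B=36 C=49 D=52 E=39] avail[A=60 B=36 C=49 D=52 E=36] open={R5}
Step 10: cancel R5 -> on_hand[A=60 B=36 C=49 D=52 E=39] avail[A=60 B=36 C=49 D=52 E=39] open={}
Step 11: reserve R6 B 7 -> on_hand[A=60 B=36 C=49 D=52 E=39] avail[A=60 B=29 C=49 D=52 E=39] open={R6}
Step 12: commit R6 -> on_hand[A=60 B=29 C=49 D=52 E=39] avail[A=60 B=29 C=49 D=52 E=39] open={}
Step 13: reserve R7 A 7 -> on_hand[A=60 B=29 C=49 D=52 E=39] avail[A=53 B=29 C=49 D=52 E=39] open={R7}
Step 14: reserve R8 C 5 -> on_hand[A=60 B=29 C=49 D=52 E=39] avail[A=53 B=29 C=44 D=52 E=39] open={R7,R8}
Step 15: commit R7 -> on_hand[A=53 B=29 C=49 D=52 E=39] avail[A=53 B=29 C=44 D=52 E=39] open={R8}
Step 16: commit R8 -> on_hand[A=53 B=29 C=44 D=52 E=39] avail[A=53 B=29 C=44 D=52 E=39] open={}
Step 17: reserve R9 B 6 -> on_hand[A=53 B=29 C=44 D=52 E=39] avail[A=53 B=23 C=44 D=52 E=39] open={R9}
Final available[D] = 52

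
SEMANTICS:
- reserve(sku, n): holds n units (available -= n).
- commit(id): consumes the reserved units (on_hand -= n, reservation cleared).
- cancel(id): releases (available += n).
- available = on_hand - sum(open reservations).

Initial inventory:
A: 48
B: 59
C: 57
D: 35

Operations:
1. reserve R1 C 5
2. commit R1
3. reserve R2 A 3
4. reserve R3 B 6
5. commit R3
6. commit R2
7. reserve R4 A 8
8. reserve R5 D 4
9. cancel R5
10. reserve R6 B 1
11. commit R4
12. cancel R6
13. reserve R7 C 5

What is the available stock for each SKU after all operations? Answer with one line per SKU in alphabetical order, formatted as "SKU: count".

Answer: A: 37
B: 53
C: 47
D: 35

Derivation:
Step 1: reserve R1 C 5 -> on_hand[A=48 B=59 C=57 D=35] avail[A=48 B=59 C=52 D=35] open={R1}
Step 2: commit R1 -> on_hand[A=48 B=59 C=52 D=35] avail[A=48 B=59 C=52 D=35] open={}
Step 3: reserve R2 A 3 -> on_hand[A=48 B=59 C=52 D=35] avail[A=45 B=59 C=52 D=35] open={R2}
Step 4: reserve R3 B 6 -> on_hand[A=48 B=59 C=52 D=35] avail[A=45 B=53 C=52 D=35] open={R2,R3}
Step 5: commit R3 -> on_hand[A=48 B=53 C=52 D=35] avail[A=45 B=53 C=52 D=35] open={R2}
Step 6: commit R2 -> on_hand[A=45 B=53 C=52 D=35] avail[A=45 B=53 C=52 D=35] open={}
Step 7: reserve R4 A 8 -> on_hand[A=45 B=53 C=52 D=35] avail[A=37 B=53 C=52 D=35] open={R4}
Step 8: reserve R5 D 4 -> on_hand[A=45 B=53 C=52 D=35] avail[A=37 B=53 C=52 D=31] open={R4,R5}
Step 9: cancel R5 -> on_hand[A=45 B=53 C=52 D=35] avail[A=37 B=53 C=52 D=35] open={R4}
Step 10: reserve R6 B 1 -> on_hand[A=45 B=53 C=52 D=35] avail[A=37 B=52 C=52 D=35] open={R4,R6}
Step 11: commit R4 -> on_hand[A=37 B=53 C=52 D=35] avail[A=37 B=52 C=52 D=35] open={R6}
Step 12: cancel R6 -> on_hand[A=37 B=53 C=52 D=35] avail[A=37 B=53 C=52 D=35] open={}
Step 13: reserve R7 C 5 -> on_hand[A=37 B=53 C=52 D=35] avail[A=37 B=53 C=47 D=35] open={R7}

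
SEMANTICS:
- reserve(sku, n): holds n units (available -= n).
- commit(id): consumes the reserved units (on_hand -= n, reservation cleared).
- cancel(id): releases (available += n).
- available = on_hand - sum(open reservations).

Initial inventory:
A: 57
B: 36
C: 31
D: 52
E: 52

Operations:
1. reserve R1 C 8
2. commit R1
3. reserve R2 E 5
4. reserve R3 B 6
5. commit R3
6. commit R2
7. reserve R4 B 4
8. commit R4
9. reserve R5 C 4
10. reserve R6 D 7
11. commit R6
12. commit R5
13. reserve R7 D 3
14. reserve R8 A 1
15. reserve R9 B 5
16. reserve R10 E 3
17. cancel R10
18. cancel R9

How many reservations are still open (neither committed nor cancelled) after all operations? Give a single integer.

Step 1: reserve R1 C 8 -> on_hand[A=57 B=36 C=31 D=52 E=52] avail[A=57 B=36 C=23 D=52 E=52] open={R1}
Step 2: commit R1 -> on_hand[A=57 B=36 C=23 D=52 E=52] avail[A=57 B=36 C=23 D=52 E=52] open={}
Step 3: reserve R2 E 5 -> on_hand[A=57 B=36 C=23 D=52 E=52] avail[A=57 B=36 C=23 D=52 E=47] open={R2}
Step 4: reserve R3 B 6 -> on_hand[A=57 B=36 C=23 D=52 E=52] avail[A=57 B=30 C=23 D=52 E=47] open={R2,R3}
Step 5: commit R3 -> on_hand[A=57 B=30 C=23 D=52 E=52] avail[A=57 B=30 C=23 D=52 E=47] open={R2}
Step 6: commit R2 -> on_hand[A=57 B=30 C=23 D=52 E=47] avail[A=57 B=30 C=23 D=52 E=47] open={}
Step 7: reserve R4 B 4 -> on_hand[A=57 B=30 C=23 D=52 E=47] avail[A=57 B=26 C=23 D=52 E=47] open={R4}
Step 8: commit R4 -> on_hand[A=57 B=26 C=23 D=52 E=47] avail[A=57 B=26 C=23 D=52 E=47] open={}
Step 9: reserve R5 C 4 -> on_hand[A=57 B=26 C=23 D=52 E=47] avail[A=57 B=26 C=19 D=52 E=47] open={R5}
Step 10: reserve R6 D 7 -> on_hand[A=57 B=26 C=23 D=52 E=47] avail[A=57 B=26 C=19 D=45 E=47] open={R5,R6}
Step 11: commit R6 -> on_hand[A=57 B=26 C=23 D=45 E=47] avail[A=57 B=26 C=19 D=45 E=47] open={R5}
Step 12: commit R5 -> on_hand[A=57 B=26 C=19 D=45 E=47] avail[A=57 B=26 C=19 D=45 E=47] open={}
Step 13: reserve R7 D 3 -> on_hand[A=57 B=26 C=19 D=45 E=47] avail[A=57 B=26 C=19 D=42 E=47] open={R7}
Step 14: reserve R8 A 1 -> on_hand[A=57 B=26 C=19 D=45 E=47] avail[A=56 B=26 C=19 D=42 E=47] open={R7,R8}
Step 15: reserve R9 B 5 -> on_hand[A=57 B=26 C=19 D=45 E=47] avail[A=56 B=21 C=19 D=42 E=47] open={R7,R8,R9}
Step 16: reserve R10 E 3 -> on_hand[A=57 B=26 C=19 D=45 E=47] avail[A=56 B=21 C=19 D=42 E=44] open={R10,R7,R8,R9}
Step 17: cancel R10 -> on_hand[A=57 B=26 C=19 D=45 E=47] avail[A=56 B=21 C=19 D=42 E=47] open={R7,R8,R9}
Step 18: cancel R9 -> on_hand[A=57 B=26 C=19 D=45 E=47] avail[A=56 B=26 C=19 D=42 E=47] open={R7,R8}
Open reservations: ['R7', 'R8'] -> 2

Answer: 2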